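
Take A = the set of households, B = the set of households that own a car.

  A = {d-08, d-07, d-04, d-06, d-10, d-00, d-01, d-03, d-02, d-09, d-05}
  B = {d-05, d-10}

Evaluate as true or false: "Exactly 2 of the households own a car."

True

The determiner here denotes the relation: |A ∩ B| = 2.
A (the restrictor) = {d-08, d-07, d-04, d-06, d-10, d-00, d-01, d-03, d-02, d-09, d-05}, |A| = 11.
A ∩ B = {d-10, d-05}, so |A ∩ B| = 2.
|A ∩ B| = 2, so the statement is true.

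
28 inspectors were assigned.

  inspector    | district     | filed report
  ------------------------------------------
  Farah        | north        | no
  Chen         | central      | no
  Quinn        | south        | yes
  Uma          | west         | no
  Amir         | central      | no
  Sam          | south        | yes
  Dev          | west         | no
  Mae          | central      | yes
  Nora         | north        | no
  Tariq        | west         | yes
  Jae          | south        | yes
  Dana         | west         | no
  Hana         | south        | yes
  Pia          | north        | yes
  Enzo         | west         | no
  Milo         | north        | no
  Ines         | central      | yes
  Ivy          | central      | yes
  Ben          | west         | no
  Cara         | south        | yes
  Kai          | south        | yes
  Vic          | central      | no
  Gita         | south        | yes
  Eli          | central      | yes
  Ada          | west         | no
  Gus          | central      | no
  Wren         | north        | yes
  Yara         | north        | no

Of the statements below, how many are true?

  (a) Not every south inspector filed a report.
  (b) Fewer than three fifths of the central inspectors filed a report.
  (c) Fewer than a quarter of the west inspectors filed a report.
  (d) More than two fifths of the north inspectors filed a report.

2

(a) south: |A| = 7, |A ∩ B| = 7; needs A ⊄ B (|A ∖ B| ≥ 1) — false.
(b) central: |A| = 8, |A ∩ B| = 4; needs |A ∩ B| / |A| < 3/5 — true.
(c) west: |A| = 7, |A ∩ B| = 1; needs |A ∩ B| / |A| < 1/4 — true.
(d) north: |A| = 6, |A ∩ B| = 2; needs |A ∩ B| / |A| > 2/5 — false.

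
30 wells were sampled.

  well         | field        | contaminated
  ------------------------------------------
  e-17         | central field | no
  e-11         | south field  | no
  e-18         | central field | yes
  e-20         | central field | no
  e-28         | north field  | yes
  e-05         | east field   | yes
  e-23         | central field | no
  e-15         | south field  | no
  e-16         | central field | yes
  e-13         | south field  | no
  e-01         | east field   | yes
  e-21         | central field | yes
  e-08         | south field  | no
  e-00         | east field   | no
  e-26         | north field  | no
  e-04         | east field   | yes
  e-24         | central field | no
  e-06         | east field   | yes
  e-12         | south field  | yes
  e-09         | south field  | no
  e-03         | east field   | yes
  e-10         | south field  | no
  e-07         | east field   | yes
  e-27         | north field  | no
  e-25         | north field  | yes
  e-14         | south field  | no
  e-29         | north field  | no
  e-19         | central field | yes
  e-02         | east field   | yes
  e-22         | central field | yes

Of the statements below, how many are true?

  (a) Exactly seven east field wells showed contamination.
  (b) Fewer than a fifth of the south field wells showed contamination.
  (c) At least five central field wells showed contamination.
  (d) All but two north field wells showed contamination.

3

(a) east field: |A| = 8, |A ∩ B| = 7; needs |A ∩ B| = 7 — true.
(b) south field: |A| = 8, |A ∩ B| = 1; needs |A ∩ B| / |A| < 1/5 — true.
(c) central field: |A| = 9, |A ∩ B| = 5; needs |A ∩ B| ≥ 5 — true.
(d) north field: |A| = 5, |A ∩ B| = 2; needs |A ∖ B| = 2 — false.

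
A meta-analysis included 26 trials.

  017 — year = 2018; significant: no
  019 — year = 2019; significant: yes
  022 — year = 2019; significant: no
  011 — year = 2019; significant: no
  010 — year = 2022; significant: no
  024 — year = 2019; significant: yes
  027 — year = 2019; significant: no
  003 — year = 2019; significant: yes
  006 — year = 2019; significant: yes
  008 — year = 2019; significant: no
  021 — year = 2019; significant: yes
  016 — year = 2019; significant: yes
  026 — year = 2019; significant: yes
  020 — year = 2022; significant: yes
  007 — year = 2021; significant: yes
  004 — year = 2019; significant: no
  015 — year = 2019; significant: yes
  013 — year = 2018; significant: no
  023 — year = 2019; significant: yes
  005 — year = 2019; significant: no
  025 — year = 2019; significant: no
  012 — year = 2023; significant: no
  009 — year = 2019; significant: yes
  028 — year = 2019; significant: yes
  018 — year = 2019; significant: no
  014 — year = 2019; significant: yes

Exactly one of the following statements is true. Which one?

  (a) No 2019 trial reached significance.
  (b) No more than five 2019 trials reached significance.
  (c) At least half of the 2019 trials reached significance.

|A| = 20, |A ∩ B| = 12, |A ∖ B| = 8.
(a) requires A ∩ B = ∅ (|A ∩ B| = 0): false.
(b) requires |A ∩ B| ≤ 5: false.
(c) requires |A ∩ B| ≥ |A ∖ B|: true.

(c)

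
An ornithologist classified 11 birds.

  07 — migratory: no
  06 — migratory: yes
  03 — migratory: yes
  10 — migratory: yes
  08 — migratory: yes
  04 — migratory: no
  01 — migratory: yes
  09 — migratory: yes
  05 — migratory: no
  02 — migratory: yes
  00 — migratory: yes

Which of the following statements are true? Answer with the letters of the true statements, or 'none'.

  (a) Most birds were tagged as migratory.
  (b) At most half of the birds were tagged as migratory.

(a)

|A| = 11, |A ∩ B| = 8, |A ∖ B| = 3.
(a) |A ∩ B| > |A ∖ B|: holds.
(b) |A ∩ B| ≤ |A ∖ B|: fails.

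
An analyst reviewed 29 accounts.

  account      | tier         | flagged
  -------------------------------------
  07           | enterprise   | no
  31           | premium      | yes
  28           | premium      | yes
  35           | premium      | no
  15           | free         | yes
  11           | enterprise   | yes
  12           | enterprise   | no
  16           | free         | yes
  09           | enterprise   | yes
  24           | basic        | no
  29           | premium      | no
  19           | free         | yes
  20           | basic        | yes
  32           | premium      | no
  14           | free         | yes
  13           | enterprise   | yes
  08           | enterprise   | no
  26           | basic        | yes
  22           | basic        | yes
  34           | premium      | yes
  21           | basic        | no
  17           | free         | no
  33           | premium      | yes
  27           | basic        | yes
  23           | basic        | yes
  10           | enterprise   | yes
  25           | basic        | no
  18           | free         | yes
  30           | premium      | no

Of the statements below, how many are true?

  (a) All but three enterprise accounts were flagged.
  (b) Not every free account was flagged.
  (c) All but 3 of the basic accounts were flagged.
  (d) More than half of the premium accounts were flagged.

3

(a) enterprise: |A| = 7, |A ∩ B| = 4; needs |A ∖ B| = 3 — true.
(b) free: |A| = 6, |A ∩ B| = 5; needs A ⊄ B (|A ∖ B| ≥ 1) — true.
(c) basic: |A| = 8, |A ∩ B| = 5; needs |A ∖ B| = 3 — true.
(d) premium: |A| = 8, |A ∩ B| = 4; needs |A ∩ B| > |A ∖ B| — false.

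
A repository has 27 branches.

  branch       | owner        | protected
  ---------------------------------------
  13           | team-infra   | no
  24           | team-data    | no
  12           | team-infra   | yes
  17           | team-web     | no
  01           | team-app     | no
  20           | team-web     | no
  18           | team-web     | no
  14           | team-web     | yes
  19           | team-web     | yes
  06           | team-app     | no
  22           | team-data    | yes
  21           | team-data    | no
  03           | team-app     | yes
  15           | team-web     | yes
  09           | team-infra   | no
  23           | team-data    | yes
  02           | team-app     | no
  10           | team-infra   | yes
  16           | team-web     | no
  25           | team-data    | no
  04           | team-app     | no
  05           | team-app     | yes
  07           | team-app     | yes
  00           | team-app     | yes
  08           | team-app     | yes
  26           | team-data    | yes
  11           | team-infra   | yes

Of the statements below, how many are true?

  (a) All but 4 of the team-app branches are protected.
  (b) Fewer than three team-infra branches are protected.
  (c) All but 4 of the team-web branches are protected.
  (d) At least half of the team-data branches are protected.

(a) team-app: |A| = 9, |A ∩ B| = 5; needs |A ∖ B| = 4 — true.
(b) team-infra: |A| = 5, |A ∩ B| = 3; needs |A ∩ B| < 3 — false.
(c) team-web: |A| = 7, |A ∩ B| = 3; needs |A ∖ B| = 4 — true.
(d) team-data: |A| = 6, |A ∩ B| = 3; needs |A ∩ B| ≥ |A ∖ B| — true.

3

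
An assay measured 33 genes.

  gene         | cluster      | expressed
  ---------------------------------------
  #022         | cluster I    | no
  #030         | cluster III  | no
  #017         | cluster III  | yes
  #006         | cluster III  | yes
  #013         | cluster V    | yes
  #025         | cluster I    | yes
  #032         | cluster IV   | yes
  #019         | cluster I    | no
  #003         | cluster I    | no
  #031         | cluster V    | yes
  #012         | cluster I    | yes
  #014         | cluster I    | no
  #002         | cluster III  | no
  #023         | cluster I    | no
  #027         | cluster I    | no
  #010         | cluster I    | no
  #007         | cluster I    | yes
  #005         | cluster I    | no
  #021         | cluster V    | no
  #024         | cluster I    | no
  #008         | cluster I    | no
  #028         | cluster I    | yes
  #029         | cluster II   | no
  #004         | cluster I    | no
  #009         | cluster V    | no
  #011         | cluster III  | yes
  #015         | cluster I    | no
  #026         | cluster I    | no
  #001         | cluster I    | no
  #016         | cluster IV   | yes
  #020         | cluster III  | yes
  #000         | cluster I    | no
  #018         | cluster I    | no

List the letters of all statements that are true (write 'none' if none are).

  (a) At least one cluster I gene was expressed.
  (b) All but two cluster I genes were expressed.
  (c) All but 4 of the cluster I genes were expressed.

|A| = 20, |A ∩ B| = 4, |A ∖ B| = 16.
(a) A ∩ B ≠ ∅ (|A ∩ B| ≥ 1): holds.
(b) |A ∖ B| = 2: fails.
(c) |A ∖ B| = 4: fails.

(a)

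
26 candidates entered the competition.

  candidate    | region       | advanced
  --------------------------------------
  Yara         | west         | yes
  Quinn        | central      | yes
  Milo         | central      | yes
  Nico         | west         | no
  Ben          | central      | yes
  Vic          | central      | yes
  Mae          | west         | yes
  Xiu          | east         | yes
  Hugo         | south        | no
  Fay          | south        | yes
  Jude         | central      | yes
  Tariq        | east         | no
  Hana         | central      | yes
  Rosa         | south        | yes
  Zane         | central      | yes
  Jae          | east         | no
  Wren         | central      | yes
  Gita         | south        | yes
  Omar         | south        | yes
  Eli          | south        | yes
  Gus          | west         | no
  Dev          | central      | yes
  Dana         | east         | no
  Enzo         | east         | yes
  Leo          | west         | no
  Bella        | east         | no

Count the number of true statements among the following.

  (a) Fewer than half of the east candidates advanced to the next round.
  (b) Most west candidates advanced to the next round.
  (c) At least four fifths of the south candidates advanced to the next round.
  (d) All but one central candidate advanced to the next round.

2

(a) east: |A| = 6, |A ∩ B| = 2; needs |A ∩ B| < |A ∖ B| — true.
(b) west: |A| = 5, |A ∩ B| = 2; needs |A ∩ B| > |A ∖ B| — false.
(c) south: |A| = 6, |A ∩ B| = 5; needs |A ∩ B| / |A| ≥ 4/5 — true.
(d) central: |A| = 9, |A ∩ B| = 9; needs |A ∖ B| = 1 — false.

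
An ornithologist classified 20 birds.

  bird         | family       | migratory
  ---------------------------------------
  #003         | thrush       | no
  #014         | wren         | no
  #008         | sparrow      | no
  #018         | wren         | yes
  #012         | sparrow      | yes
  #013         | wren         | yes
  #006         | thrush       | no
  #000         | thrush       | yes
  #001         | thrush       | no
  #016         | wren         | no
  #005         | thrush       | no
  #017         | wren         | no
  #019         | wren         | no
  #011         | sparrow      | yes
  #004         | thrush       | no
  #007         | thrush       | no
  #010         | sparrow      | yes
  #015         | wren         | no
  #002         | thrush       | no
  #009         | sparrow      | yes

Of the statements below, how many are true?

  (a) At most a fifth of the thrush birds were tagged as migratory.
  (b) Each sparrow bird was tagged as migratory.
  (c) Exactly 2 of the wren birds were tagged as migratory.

2

(a) thrush: |A| = 8, |A ∩ B| = 1; needs |A ∩ B| / |A| ≤ 1/5 — true.
(b) sparrow: |A| = 5, |A ∩ B| = 4; needs A ⊆ B, i.e. every element of A is in B (|A ∖ B| = 0) — false.
(c) wren: |A| = 7, |A ∩ B| = 2; needs |A ∩ B| = 2 — true.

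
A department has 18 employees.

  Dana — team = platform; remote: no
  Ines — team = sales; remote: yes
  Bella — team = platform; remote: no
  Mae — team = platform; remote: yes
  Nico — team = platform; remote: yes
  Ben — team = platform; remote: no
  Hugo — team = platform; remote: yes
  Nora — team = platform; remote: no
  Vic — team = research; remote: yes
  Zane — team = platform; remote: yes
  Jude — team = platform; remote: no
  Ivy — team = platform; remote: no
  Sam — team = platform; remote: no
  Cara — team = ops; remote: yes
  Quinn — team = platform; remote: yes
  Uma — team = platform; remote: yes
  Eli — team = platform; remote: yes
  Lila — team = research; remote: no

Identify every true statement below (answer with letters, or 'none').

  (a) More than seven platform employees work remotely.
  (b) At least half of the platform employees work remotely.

(b)

|A| = 14, |A ∩ B| = 7, |A ∖ B| = 7.
(a) |A ∩ B| > 7: fails.
(b) |A ∩ B| ≥ |A ∖ B|: holds.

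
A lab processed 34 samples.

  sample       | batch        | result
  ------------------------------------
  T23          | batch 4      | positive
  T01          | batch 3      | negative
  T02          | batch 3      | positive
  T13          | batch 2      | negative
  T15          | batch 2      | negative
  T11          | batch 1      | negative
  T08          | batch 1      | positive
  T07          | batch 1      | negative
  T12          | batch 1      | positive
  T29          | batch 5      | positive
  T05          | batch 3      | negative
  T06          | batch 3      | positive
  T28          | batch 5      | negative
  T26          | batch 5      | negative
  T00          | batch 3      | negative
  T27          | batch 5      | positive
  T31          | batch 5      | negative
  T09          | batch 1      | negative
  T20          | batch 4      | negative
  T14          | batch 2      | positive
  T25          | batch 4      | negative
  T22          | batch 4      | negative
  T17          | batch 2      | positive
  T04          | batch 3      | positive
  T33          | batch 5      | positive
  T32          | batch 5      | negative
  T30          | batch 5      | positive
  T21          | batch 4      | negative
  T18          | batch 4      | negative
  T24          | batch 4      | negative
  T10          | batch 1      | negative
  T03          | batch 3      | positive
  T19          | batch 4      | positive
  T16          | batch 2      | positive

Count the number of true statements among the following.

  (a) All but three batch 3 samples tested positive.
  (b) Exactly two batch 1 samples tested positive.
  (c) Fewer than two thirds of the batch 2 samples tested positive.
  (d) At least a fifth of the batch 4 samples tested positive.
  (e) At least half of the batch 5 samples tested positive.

(a) batch 3: |A| = 7, |A ∩ B| = 4; needs |A ∖ B| = 3 — true.
(b) batch 1: |A| = 6, |A ∩ B| = 2; needs |A ∩ B| = 2 — true.
(c) batch 2: |A| = 5, |A ∩ B| = 3; needs |A ∩ B| / |A| < 2/3 — true.
(d) batch 4: |A| = 8, |A ∩ B| = 2; needs |A ∩ B| / |A| ≥ 1/5 — true.
(e) batch 5: |A| = 8, |A ∩ B| = 4; needs |A ∩ B| ≥ |A ∖ B| — true.

5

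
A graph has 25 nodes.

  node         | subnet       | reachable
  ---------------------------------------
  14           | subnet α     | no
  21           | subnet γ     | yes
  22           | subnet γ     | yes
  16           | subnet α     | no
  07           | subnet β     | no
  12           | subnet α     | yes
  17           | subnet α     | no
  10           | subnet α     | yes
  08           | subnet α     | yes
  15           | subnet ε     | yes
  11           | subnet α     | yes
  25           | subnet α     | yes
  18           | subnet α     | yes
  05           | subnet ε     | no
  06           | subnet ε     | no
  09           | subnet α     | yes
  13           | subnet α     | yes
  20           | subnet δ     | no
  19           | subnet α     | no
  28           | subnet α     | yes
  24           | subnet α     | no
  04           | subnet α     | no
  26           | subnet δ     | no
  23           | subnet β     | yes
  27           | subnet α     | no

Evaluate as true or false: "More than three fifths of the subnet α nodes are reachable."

False

'More than three fifths of the subnet α nodes are reachable' holds iff |A ∩ B| / |A| > 3/5.
|A| = 16, |A ∩ B| = 9, |A ∖ B| = 7.
|A ∩ B|/|A| = 9/16, so the statement is false.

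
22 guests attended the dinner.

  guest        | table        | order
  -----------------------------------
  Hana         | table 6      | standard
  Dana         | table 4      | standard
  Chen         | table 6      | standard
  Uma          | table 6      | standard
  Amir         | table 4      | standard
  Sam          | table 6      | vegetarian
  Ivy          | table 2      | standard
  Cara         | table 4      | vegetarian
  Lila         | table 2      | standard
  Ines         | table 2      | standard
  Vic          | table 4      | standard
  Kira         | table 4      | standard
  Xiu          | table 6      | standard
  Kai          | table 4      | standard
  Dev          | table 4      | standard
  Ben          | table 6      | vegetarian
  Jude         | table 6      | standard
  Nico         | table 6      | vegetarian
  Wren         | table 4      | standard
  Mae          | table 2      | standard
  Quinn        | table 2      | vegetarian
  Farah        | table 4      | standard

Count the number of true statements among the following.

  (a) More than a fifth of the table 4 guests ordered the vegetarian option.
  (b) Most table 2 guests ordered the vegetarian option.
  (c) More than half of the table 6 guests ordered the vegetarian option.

0

(a) table 4: |A| = 9, |A ∩ B| = 1; needs |A ∩ B| / |A| > 1/5 — false.
(b) table 2: |A| = 5, |A ∩ B| = 1; needs |A ∩ B| > |A ∖ B| — false.
(c) table 6: |A| = 8, |A ∩ B| = 3; needs |A ∩ B| > |A ∖ B| — false.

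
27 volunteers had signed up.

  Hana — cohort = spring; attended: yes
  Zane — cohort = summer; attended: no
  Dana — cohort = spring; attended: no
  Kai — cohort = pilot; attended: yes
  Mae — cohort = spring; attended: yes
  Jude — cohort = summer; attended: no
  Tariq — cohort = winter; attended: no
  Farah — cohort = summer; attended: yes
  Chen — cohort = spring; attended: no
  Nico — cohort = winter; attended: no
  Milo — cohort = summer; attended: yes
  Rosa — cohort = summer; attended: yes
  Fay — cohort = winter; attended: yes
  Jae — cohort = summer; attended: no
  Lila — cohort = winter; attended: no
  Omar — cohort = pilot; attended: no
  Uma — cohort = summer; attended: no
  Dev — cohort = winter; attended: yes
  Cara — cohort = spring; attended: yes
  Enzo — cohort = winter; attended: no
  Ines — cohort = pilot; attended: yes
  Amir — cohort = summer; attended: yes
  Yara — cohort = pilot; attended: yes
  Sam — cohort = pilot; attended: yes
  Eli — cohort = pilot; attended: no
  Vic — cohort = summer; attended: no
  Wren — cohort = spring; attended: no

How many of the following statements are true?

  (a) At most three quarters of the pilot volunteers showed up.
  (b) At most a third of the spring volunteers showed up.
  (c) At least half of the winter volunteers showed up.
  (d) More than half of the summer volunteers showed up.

1

(a) pilot: |A| = 6, |A ∩ B| = 4; needs |A ∩ B| / |A| ≤ 3/4 — true.
(b) spring: |A| = 6, |A ∩ B| = 3; needs |A ∩ B| / |A| ≤ 1/3 — false.
(c) winter: |A| = 6, |A ∩ B| = 2; needs |A ∩ B| ≥ |A ∖ B| — false.
(d) summer: |A| = 9, |A ∩ B| = 4; needs |A ∩ B| > |A ∖ B| — false.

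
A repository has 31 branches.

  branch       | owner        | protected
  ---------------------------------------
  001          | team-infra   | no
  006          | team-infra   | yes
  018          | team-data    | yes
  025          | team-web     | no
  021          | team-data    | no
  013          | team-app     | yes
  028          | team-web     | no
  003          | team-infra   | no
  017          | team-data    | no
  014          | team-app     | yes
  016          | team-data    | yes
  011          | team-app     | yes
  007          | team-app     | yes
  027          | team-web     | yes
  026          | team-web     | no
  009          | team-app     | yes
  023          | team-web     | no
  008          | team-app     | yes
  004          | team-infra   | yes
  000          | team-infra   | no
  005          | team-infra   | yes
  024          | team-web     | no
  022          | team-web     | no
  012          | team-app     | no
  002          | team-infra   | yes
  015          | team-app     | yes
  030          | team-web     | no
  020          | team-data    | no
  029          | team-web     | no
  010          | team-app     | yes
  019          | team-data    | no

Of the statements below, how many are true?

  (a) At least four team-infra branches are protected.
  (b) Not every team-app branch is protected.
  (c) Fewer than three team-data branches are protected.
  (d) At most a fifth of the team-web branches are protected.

4

(a) team-infra: |A| = 7, |A ∩ B| = 4; needs |A ∩ B| ≥ 4 — true.
(b) team-app: |A| = 9, |A ∩ B| = 8; needs A ⊄ B (|A ∖ B| ≥ 1) — true.
(c) team-data: |A| = 6, |A ∩ B| = 2; needs |A ∩ B| < 3 — true.
(d) team-web: |A| = 9, |A ∩ B| = 1; needs |A ∩ B| / |A| ≤ 1/5 — true.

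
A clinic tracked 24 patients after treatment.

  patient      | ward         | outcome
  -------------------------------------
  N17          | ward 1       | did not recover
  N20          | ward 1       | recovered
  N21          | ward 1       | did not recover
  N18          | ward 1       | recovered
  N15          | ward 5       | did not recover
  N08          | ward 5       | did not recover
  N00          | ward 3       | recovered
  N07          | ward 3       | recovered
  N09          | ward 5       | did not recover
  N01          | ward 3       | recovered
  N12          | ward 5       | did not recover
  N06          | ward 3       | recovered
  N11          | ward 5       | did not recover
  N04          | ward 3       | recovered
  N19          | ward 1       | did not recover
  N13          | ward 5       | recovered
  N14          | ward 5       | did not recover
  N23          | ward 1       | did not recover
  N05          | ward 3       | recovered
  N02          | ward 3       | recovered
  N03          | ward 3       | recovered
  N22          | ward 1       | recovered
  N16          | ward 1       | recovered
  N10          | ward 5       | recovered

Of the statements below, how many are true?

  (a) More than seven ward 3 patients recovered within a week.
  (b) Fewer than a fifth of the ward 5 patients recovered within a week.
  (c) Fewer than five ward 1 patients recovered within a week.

(a) ward 3: |A| = 8, |A ∩ B| = 8; needs |A ∩ B| > 7 — true.
(b) ward 5: |A| = 8, |A ∩ B| = 2; needs |A ∩ B| / |A| < 1/5 — false.
(c) ward 1: |A| = 8, |A ∩ B| = 4; needs |A ∩ B| < 5 — true.

2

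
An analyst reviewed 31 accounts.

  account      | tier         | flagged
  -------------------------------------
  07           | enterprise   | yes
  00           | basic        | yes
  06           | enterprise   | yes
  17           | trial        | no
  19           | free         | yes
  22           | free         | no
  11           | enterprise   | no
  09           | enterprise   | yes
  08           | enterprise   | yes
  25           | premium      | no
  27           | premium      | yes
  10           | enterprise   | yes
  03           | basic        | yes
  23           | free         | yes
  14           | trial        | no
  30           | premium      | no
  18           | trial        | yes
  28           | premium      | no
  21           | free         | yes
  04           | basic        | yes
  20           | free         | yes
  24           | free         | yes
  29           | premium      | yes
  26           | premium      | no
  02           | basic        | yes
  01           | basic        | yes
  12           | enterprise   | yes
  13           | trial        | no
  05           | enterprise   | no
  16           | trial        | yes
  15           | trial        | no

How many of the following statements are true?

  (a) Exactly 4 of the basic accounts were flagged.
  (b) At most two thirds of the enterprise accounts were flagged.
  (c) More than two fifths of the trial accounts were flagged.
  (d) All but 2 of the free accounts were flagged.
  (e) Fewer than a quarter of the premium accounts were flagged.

(a) basic: |A| = 5, |A ∩ B| = 5; needs |A ∩ B| = 4 — false.
(b) enterprise: |A| = 8, |A ∩ B| = 6; needs |A ∩ B| / |A| ≤ 2/3 — false.
(c) trial: |A| = 6, |A ∩ B| = 2; needs |A ∩ B| / |A| > 2/5 — false.
(d) free: |A| = 6, |A ∩ B| = 5; needs |A ∖ B| = 2 — false.
(e) premium: |A| = 6, |A ∩ B| = 2; needs |A ∩ B| / |A| < 1/4 — false.

0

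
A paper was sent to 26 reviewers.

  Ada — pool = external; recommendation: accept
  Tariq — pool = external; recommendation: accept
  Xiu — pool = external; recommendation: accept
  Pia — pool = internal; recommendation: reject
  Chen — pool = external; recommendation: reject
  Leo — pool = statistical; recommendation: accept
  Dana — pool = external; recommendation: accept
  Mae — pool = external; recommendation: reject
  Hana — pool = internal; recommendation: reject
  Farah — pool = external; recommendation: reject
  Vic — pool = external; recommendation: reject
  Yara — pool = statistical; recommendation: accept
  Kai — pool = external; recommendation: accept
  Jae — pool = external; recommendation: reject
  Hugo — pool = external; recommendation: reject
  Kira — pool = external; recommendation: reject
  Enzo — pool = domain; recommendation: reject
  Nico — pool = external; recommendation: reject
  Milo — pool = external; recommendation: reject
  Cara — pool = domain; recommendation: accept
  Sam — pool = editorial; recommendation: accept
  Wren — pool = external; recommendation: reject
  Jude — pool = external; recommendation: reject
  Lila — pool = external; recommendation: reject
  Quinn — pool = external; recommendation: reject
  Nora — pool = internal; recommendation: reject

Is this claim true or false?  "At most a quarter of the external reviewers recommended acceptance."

The determiner here denotes the relation: |A ∩ B| / |A| ≤ 1/4.
|A| = 18, |A ∩ B| = 5, |A ∖ B| = 13.
|A ∩ B|/|A| = 5/18, so the statement is false.

False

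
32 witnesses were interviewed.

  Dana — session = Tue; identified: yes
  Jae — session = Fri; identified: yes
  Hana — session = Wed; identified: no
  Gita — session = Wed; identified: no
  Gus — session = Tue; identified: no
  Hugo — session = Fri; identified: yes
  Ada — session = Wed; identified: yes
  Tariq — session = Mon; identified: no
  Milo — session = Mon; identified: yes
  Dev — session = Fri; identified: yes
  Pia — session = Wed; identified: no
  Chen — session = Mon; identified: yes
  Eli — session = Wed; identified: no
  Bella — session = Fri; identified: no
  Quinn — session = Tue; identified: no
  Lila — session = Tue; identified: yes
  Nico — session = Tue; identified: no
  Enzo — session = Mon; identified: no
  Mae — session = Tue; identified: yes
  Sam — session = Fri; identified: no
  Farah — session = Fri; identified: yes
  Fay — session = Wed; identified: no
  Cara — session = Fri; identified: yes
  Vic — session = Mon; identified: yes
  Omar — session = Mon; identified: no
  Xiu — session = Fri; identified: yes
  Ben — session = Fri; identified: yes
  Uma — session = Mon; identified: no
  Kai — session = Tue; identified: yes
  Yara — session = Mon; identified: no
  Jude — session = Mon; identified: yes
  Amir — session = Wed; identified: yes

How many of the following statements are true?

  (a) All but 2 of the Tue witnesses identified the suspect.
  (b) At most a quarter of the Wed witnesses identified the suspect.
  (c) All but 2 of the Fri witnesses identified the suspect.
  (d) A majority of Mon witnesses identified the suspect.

1

(a) Tue: |A| = 7, |A ∩ B| = 4; needs |A ∖ B| = 2 — false.
(b) Wed: |A| = 7, |A ∩ B| = 2; needs |A ∩ B| / |A| ≤ 1/4 — false.
(c) Fri: |A| = 9, |A ∩ B| = 7; needs |A ∖ B| = 2 — true.
(d) Mon: |A| = 9, |A ∩ B| = 4; needs |A ∩ B| > |A ∖ B| — false.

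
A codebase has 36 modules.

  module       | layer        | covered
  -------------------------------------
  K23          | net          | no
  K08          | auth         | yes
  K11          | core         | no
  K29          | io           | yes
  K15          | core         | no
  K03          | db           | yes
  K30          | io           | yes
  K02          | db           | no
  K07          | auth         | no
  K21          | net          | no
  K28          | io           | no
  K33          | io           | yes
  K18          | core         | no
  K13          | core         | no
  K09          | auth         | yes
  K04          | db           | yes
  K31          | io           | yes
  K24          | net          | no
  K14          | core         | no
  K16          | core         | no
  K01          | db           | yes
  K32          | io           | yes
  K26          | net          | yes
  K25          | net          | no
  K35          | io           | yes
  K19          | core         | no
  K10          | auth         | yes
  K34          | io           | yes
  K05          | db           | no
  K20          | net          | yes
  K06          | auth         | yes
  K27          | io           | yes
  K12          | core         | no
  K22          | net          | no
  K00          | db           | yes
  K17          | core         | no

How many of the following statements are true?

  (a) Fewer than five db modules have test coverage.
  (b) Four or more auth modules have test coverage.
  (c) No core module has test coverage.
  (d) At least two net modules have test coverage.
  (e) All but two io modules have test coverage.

(a) db: |A| = 6, |A ∩ B| = 4; needs |A ∩ B| < 5 — true.
(b) auth: |A| = 5, |A ∩ B| = 4; needs |A ∩ B| ≥ 4 — true.
(c) core: |A| = 9, |A ∩ B| = 0; needs A ∩ B = ∅ (|A ∩ B| = 0) — true.
(d) net: |A| = 7, |A ∩ B| = 2; needs |A ∩ B| ≥ 2 — true.
(e) io: |A| = 9, |A ∩ B| = 8; needs |A ∖ B| = 2 — false.

4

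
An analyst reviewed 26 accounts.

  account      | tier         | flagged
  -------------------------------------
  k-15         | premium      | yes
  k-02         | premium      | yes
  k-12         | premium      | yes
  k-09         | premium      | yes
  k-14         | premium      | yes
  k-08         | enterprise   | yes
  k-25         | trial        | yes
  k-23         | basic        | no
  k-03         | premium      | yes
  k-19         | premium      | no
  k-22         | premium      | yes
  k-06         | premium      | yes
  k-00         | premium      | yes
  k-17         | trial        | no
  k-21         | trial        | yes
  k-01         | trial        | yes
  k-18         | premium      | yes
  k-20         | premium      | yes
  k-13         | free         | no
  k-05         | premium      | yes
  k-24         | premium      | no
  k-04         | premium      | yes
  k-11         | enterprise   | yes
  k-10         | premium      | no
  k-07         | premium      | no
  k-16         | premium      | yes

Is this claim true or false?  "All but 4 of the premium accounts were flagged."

True

'All but 4 of the premium accounts were flagged' holds iff |A ∖ B| = 4.
|A| = 18, |A ∩ B| = 14, |A ∖ B| = 4.
|A ∖ B| = 4, so the statement is true.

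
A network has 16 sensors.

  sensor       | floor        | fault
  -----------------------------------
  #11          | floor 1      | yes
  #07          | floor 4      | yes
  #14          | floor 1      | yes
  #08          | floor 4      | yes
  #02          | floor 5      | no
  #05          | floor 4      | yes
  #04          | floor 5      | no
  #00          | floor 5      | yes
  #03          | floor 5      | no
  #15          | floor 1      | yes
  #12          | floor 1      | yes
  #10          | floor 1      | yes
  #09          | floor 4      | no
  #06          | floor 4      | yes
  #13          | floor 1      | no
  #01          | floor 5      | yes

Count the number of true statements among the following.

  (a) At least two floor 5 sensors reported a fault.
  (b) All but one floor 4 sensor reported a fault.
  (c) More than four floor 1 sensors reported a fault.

3

(a) floor 5: |A| = 5, |A ∩ B| = 2; needs |A ∩ B| ≥ 2 — true.
(b) floor 4: |A| = 5, |A ∩ B| = 4; needs |A ∖ B| = 1 — true.
(c) floor 1: |A| = 6, |A ∩ B| = 5; needs |A ∩ B| > 4 — true.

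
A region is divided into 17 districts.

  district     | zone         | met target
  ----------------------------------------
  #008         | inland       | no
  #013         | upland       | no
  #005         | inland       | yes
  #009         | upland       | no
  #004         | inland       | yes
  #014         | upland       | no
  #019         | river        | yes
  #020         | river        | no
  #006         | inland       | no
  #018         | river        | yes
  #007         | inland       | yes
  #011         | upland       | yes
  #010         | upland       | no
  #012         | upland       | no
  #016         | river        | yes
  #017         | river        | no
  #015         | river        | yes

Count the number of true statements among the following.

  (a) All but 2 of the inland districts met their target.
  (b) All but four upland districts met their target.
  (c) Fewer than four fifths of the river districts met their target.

2

(a) inland: |A| = 5, |A ∩ B| = 3; needs |A ∖ B| = 2 — true.
(b) upland: |A| = 6, |A ∩ B| = 1; needs |A ∖ B| = 4 — false.
(c) river: |A| = 6, |A ∩ B| = 4; needs |A ∩ B| / |A| < 4/5 — true.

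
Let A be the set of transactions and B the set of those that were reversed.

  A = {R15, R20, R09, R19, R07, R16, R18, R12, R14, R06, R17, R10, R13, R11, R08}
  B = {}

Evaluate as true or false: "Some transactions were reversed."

The determiner here denotes the relation: A ∩ B ≠ ∅ (|A ∩ B| ≥ 1).
|A| = 15, |A ∩ B| = 0, |A ∖ B| = 15.
So the statement is false.

False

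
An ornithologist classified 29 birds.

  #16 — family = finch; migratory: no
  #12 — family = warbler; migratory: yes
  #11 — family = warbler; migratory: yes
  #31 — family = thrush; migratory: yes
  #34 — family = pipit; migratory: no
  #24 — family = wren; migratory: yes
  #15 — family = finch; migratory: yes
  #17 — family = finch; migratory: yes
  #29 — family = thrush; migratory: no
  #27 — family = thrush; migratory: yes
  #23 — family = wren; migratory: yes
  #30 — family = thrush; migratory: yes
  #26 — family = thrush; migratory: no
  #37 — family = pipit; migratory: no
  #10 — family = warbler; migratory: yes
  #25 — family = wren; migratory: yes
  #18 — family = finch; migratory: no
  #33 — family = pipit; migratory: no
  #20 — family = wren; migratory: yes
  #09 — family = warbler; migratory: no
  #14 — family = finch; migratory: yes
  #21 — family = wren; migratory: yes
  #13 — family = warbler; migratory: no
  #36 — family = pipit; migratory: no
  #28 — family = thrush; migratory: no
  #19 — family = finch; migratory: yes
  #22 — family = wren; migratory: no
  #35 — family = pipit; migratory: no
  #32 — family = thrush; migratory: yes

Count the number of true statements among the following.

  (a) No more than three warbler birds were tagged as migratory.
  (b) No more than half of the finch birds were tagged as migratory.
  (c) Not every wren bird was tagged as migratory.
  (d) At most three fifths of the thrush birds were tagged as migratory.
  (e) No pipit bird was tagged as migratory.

4

(a) warbler: |A| = 5, |A ∩ B| = 3; needs |A ∩ B| ≤ 3 — true.
(b) finch: |A| = 6, |A ∩ B| = 4; needs |A ∩ B| ≤ |A ∖ B| — false.
(c) wren: |A| = 6, |A ∩ B| = 5; needs A ⊄ B (|A ∖ B| ≥ 1) — true.
(d) thrush: |A| = 7, |A ∩ B| = 4; needs |A ∩ B| / |A| ≤ 3/5 — true.
(e) pipit: |A| = 5, |A ∩ B| = 0; needs A ∩ B = ∅ (|A ∩ B| = 0) — true.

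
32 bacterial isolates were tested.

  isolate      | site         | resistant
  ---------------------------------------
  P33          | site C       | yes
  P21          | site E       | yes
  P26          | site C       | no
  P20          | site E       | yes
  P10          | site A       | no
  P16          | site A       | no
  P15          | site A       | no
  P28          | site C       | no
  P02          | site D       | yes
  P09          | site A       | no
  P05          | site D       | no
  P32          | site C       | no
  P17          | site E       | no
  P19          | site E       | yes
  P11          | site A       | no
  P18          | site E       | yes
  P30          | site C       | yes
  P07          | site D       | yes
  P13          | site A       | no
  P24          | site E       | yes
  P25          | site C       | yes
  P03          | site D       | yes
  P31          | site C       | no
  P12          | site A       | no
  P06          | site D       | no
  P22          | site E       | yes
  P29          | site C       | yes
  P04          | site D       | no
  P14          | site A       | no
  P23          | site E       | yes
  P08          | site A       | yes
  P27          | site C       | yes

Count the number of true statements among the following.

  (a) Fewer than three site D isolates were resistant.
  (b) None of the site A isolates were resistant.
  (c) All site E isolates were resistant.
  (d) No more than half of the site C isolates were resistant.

0

(a) site D: |A| = 6, |A ∩ B| = 3; needs |A ∩ B| < 3 — false.
(b) site A: |A| = 9, |A ∩ B| = 1; needs A ∩ B = ∅ (|A ∩ B| = 0) — false.
(c) site E: |A| = 8, |A ∩ B| = 7; needs A ⊆ B, i.e. every element of A is in B (|A ∖ B| = 0) — false.
(d) site C: |A| = 9, |A ∩ B| = 5; needs |A ∩ B| ≤ |A ∖ B| — false.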